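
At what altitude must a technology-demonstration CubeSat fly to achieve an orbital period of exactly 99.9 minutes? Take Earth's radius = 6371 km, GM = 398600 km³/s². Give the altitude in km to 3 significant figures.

T = 99.9 min = 5994.0 s.
From T = 2π√(a³/μ): a = (μ T²/4π²)^(1/3) = (398600 × 5994.0² / 4π²)^(1/3) = 7132 km.
Altitude h = a − R = 7132 − 6371 = 761 km.

761 km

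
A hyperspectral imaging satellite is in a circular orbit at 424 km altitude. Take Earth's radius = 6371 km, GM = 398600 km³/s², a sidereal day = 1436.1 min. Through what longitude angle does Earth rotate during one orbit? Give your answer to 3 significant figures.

Semi-major axis a = 6371 + 424 = 6795 km. Period T = 2π√(a³/μ) = 2π√(6795³/398600) = 5574.4 s = 92.91 min.
During one orbit Earth rotates (5574.4 / 86166) × 360° = 23.29°.

23.3°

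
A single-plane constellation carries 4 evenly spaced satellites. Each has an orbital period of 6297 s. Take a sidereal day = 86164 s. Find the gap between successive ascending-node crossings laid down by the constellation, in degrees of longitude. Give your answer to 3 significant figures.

Single-satellite node shift = (6297.0/86164) × 360° = 26.31°.
With 4 satellites evenly phased, successive equator crossings are 26.31/4 = 6.577° apart.

6.58°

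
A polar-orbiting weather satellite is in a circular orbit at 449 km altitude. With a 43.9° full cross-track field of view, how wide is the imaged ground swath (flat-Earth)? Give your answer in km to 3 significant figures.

Half-angle = 43.9°/2 = 21.95°.
Swath width ≈ 2h·tan(θ/2) = 2 × 449 × tan(21.95°) = 361.9 km.

362 km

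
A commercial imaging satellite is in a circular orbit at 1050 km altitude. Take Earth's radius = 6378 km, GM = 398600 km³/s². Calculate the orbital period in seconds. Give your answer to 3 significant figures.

6370 seconds

Semi-major axis a = 6378 + 1050 = 7428 km. Period T = 2π√(a³/μ) = 2π√(7428³/398600) = 6371.2 s = 106.19 min.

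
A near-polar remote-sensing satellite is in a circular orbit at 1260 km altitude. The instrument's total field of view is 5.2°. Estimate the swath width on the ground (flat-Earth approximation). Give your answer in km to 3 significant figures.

114 km

Half-angle = 5.2°/2 = 2.6°.
Swath width ≈ 2h·tan(θ/2) = 2 × 1260 × tan(2.6°) = 114.4 km.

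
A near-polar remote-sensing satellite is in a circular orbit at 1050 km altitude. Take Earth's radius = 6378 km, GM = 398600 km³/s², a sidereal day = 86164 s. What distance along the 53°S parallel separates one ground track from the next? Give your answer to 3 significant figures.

Semi-major axis a = 6378 + 1050 = 7428 km. Period T = 2π√(a³/μ) = 2π√(7428³/398600) = 6371.2 s = 106.19 min.
Node shift per orbit = (6371.2/86164) × 360° = 26.62°.
Equatorial spacing = 26.62 × 111.3 km/° = 2963 km.
At 53° latitude, spacing = 2963 × cos(53°) = 1783 km.

1780 km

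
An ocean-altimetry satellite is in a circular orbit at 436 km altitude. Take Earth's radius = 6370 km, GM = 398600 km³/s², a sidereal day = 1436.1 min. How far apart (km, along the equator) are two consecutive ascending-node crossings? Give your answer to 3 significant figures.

Semi-major axis a = 6370 + 436 = 6806 km. Period T = 2π√(a³/μ) = 2π√(6806³/398600) = 5587.9 s = 93.13 min.
During one orbit Earth rotates (5587.9 / 86166) × 360° = 23.35°.
At the equator that is 23.35° × (2π·6370/360) km/° = 23.35 × 111.2 = 2596 km.

2600 km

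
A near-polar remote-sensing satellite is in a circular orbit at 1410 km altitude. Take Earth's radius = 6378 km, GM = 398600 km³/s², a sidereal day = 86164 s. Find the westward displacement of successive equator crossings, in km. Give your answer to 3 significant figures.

3180 km

Semi-major axis a = 6378 + 1410 = 7788 km. Period T = 2π√(a³/μ) = 2π√(7788³/398600) = 6839.9 s = 114.00 min.
During one orbit Earth rotates (6839.9 / 86164) × 360° = 28.58°.
At the equator that is 28.58° × (2π·6378/360) km/° = 28.58 × 111.3 = 3181 km.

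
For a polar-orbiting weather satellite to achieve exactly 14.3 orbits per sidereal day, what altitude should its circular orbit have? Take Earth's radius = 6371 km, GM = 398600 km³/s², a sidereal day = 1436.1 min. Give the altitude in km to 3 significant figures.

786 km

Required period T = 86166 / 14.3 = 6025.6 s.
From T = 2π√(a³/μ): a = (μ T²/4π²)^(1/3) = (398600 × 6025.6² / 4π²)^(1/3) = 7157 km.
Altitude h = a − R = 7157 − 6371 = 786 km.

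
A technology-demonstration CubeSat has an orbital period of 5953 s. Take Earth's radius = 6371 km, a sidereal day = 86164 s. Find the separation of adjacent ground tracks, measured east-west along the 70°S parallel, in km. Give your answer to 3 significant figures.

946 km

Node shift per orbit = (5953.0/86164) × 360° = 24.87°.
Equatorial spacing = 24.87 × 111.2 km/° = 2766 km.
At 70° latitude, spacing = 2766 × cos(70°) = 946 km.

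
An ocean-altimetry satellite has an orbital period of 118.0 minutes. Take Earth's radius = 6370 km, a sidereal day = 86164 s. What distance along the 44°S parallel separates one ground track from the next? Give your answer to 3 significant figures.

T = 118.0 min = 7080.0 s.
Node shift per orbit = (7080.0/86164) × 360° = 29.58°.
Equatorial spacing = 29.58 × 111.2 km/° = 3289 km.
At 44° latitude, spacing = 3289 × cos(44°) = 2366 km.

2370 km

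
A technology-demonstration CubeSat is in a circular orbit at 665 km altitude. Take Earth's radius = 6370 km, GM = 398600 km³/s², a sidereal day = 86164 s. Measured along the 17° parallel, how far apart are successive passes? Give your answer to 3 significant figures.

Semi-major axis a = 6370 + 665 = 7035 km. Period T = 2π√(a³/μ) = 2π√(7035³/398600) = 5872.3 s = 97.87 min.
Node shift per orbit = (5872.3/86164) × 360° = 24.53°.
Equatorial spacing = 24.53 × 111.2 km/° = 2728 km.
At 17° latitude, spacing = 2728 × cos(17°) = 2609 km.

2610 km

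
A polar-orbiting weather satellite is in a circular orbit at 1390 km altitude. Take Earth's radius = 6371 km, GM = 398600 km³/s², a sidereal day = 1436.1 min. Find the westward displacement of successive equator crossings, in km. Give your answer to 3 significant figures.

3160 km

Semi-major axis a = 6371 + 1390 = 7761 km. Period T = 2π√(a³/μ) = 2π√(7761³/398600) = 6804.4 s = 113.41 min.
During one orbit Earth rotates (6804.4 / 86166) × 360° = 28.43°.
At the equator that is 28.43° × (2π·6371/360) km/° = 28.43 × 111.2 = 3161 km.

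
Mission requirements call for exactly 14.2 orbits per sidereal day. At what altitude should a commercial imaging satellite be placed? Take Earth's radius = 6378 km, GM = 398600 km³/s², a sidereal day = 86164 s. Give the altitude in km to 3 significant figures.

Required period T = 86164 / 14.2 = 6067.9 s.
From T = 2π√(a³/μ): a = (μ T²/4π²)^(1/3) = (398600 × 6067.9² / 4π²)^(1/3) = 7190 km.
Altitude h = a − R = 7190 − 6378 = 812 km.

812 km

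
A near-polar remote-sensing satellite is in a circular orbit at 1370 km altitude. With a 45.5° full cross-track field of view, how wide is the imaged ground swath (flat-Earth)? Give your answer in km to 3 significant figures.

1150 km

Half-angle = 45.5°/2 = 22.75°.
Swath width ≈ 2h·tan(θ/2) = 2 × 1370 × tan(22.75°) = 1149.0 km.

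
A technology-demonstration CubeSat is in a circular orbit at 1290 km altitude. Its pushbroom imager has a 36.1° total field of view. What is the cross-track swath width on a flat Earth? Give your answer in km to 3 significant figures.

841 km

Half-angle = 36.1°/2 = 18.05°.
Swath width ≈ 2h·tan(θ/2) = 2 × 1290 × tan(18.05°) = 840.8 km.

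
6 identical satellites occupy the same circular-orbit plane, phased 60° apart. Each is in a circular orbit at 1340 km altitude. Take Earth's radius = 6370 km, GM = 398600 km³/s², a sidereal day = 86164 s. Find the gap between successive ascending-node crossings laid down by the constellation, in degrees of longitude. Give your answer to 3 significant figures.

4.69°

Semi-major axis a = 6370 + 1340 = 7710 km. Period T = 2π√(a³/μ) = 2π√(7710³/398600) = 6737.4 s = 112.29 min.
Single-satellite node shift = (6737.4/86164) × 360° = 28.15°.
With 6 satellites evenly phased, successive equator crossings are 28.15/6 = 4.692° apart.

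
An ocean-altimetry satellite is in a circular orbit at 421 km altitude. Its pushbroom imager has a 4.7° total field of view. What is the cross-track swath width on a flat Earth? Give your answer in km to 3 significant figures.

34.6 km

Half-angle = 4.7°/2 = 2.35°.
Swath width ≈ 2h·tan(θ/2) = 2 × 421 × tan(2.35°) = 34.6 km.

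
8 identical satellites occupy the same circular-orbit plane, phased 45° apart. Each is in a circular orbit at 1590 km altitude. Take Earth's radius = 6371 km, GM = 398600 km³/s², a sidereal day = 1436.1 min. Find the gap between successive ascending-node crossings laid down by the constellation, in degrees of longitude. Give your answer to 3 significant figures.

3.69°

Semi-major axis a = 6371 + 1590 = 7961 km. Period T = 2π√(a³/μ) = 2π√(7961³/398600) = 7069.1 s = 117.82 min.
Single-satellite node shift = (7069.1/86166) × 360° = 29.53°.
With 8 satellites evenly phased, successive equator crossings are 29.53/8 = 3.692° apart.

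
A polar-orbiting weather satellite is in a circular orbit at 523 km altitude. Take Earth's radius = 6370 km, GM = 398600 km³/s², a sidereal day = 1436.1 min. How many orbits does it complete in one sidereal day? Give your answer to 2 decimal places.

Semi-major axis a = 6370 + 523 = 6893 km. Period T = 2π√(a³/μ) = 2π√(6893³/398600) = 5695.4 s = 94.92 min.
Orbits per sidereal day = 86166 / 5695.4 = 15.129.

15.13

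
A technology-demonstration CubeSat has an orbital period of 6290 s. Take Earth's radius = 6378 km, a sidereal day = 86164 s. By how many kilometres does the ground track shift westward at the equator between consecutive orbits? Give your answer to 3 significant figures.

During one orbit Earth rotates (6290.0 / 86164) × 360° = 26.28°.
At the equator that is 26.28° × (2π·6378/360) km/° = 26.28 × 111.3 = 2925 km.

2930 km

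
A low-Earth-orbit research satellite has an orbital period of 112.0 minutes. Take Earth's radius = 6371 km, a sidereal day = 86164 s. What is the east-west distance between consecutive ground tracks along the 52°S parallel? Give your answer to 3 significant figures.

T = 112.0 min = 6720.0 s.
Node shift per orbit = (6720.0/86164) × 360° = 28.08°.
Equatorial spacing = 28.08 × 111.2 km/° = 3122 km.
At 52° latitude, spacing = 3122 × cos(52°) = 1922 km.

1920 km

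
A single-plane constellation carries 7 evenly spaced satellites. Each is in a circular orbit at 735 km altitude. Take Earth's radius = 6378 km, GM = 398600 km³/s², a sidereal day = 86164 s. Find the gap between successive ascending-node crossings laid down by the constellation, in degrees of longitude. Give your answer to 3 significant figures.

3.56°

Semi-major axis a = 6378 + 735 = 7113 km. Period T = 2π√(a³/μ) = 2π√(7113³/398600) = 5970.2 s = 99.50 min.
Single-satellite node shift = (5970.2/86164) × 360° = 24.94°.
With 7 satellites evenly phased, successive equator crossings are 24.94/7 = 3.563° apart.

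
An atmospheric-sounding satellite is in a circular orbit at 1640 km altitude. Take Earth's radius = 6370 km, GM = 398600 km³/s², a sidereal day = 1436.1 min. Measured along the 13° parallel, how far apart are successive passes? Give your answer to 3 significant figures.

Semi-major axis a = 6370 + 1640 = 8010 km. Period T = 2π√(a³/μ) = 2π√(8010³/398600) = 7134.4 s = 118.91 min.
Node shift per orbit = (7134.4/86166) × 360° = 29.81°.
Equatorial spacing = 29.81 × 111.2 km/° = 3314 km.
At 13° latitude, spacing = 3314 × cos(13°) = 3229 km.

3230 km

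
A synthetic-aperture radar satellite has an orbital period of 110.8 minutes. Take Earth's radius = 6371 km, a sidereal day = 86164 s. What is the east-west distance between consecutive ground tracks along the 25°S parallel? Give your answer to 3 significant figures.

2800 km

T = 110.8 min = 6648.0 s.
Node shift per orbit = (6648.0/86164) × 360° = 27.78°.
Equatorial spacing = 27.78 × 111.2 km/° = 3089 km.
At 25° latitude, spacing = 3089 × cos(25°) = 2799 km.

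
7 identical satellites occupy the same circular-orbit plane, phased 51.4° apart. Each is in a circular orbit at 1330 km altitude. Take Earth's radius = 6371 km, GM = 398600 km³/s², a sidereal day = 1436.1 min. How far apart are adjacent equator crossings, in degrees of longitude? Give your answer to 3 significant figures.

4.01°

Semi-major axis a = 6371 + 1330 = 7701 km. Period T = 2π√(a³/μ) = 2π√(7701³/398600) = 6725.6 s = 112.09 min.
Single-satellite node shift = (6725.6/86166) × 360° = 28.10°.
With 7 satellites evenly phased, successive equator crossings are 28.10/7 = 4.014° apart.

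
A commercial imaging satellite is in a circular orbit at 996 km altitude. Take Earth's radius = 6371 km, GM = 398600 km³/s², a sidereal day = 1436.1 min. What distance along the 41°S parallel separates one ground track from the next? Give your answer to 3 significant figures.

Semi-major axis a = 6371 + 996 = 7367 km. Period T = 2π√(a³/μ) = 2π√(7367³/398600) = 6292.8 s = 104.88 min.
Node shift per orbit = (6292.8/86166) × 360° = 26.29°.
Equatorial spacing = 26.29 × 111.2 km/° = 2923 km.
At 41° latitude, spacing = 2923 × cos(41°) = 2206 km.

2210 km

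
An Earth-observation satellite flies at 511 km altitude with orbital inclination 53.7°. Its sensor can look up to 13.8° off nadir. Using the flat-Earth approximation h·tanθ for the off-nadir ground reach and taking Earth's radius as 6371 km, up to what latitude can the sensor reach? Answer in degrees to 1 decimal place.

For a prograde orbit the ground track reaches latitude ±i = ±53.7°.
Sensor half-swath on the ground ≈ 511·tan(13.8°) = 126 km = 1.13° of latitude.
Maximum observable latitude ≈ 53.7 + 1.13 = 54.8°.

54.8°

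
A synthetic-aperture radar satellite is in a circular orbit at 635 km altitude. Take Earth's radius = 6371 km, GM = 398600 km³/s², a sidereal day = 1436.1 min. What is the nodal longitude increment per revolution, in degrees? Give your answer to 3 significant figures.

24.4°

Semi-major axis a = 6371 + 635 = 7006 km. Period T = 2π√(a³/μ) = 2π√(7006³/398600) = 5836.0 s = 97.27 min.
During one orbit Earth rotates (5836.0 / 86166) × 360° = 24.38°.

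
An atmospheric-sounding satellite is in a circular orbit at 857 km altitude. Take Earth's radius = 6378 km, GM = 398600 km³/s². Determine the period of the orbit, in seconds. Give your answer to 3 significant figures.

6120 seconds

Semi-major axis a = 6378 + 857 = 7235 km. Period T = 2π√(a³/μ) = 2π√(7235³/398600) = 6124.5 s = 102.07 min.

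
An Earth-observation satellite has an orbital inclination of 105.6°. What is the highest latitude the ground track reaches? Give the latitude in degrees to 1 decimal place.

74.4°

Retrograde orbit: the ground track reaches ±(180° − i) = ±(180 − 105.6) = ±74.4°.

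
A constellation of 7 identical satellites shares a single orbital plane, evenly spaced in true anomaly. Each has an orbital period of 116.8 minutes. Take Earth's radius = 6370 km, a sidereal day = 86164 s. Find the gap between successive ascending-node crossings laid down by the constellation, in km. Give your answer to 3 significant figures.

T = 116.8 min = 7008.0 s.
Single-satellite node shift = (7008.0/86164) × 360° = 29.28°.
With 7 satellites evenly phased, successive equator crossings are 29.28/7 = 4.183° apart.
That is 4.183 × 111.2 = 465 km at the equator.

465 km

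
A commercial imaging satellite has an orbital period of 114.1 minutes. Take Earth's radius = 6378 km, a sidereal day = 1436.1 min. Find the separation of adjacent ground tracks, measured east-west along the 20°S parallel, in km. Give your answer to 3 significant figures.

2990 km

T = 114.1 min = 6846.0 s.
Node shift per orbit = (6846.0/86166) × 360° = 28.60°.
Equatorial spacing = 28.60 × 111.3 km/° = 3184 km.
At 20° latitude, spacing = 3184 × cos(20°) = 2992 km.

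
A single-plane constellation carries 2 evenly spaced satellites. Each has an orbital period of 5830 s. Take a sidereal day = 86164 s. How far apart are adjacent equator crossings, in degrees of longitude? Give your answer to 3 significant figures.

12.2°

Single-satellite node shift = (5830.0/86164) × 360° = 24.36°.
With 2 satellites evenly phased, successive equator crossings are 24.36/2 = 12.179° apart.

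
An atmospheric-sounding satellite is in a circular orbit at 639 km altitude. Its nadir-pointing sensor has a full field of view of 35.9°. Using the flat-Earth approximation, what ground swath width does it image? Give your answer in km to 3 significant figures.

Half-angle = 35.9°/2 = 17.95°.
Swath width ≈ 2h·tan(θ/2) = 2 × 639 × tan(17.95°) = 414.0 km.

414 km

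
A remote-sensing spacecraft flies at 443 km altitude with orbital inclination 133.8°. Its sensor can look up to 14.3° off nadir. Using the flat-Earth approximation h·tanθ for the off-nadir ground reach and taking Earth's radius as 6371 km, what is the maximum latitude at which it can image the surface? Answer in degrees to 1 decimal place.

47.2°

Retrograde orbit: the ground track reaches ±(180° − i) = ±(180 − 133.8) = ±46.2°.
Sensor half-swath on the ground ≈ 443·tan(14.3°) = 113 km = 1.02° of latitude.
Maximum observable latitude ≈ 46.2 + 1.02 = 47.2°.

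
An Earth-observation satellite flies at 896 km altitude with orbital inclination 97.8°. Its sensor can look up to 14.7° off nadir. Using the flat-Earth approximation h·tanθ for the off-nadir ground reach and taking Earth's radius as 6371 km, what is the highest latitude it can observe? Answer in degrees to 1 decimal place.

84.3°

Retrograde orbit: the ground track reaches ±(180° − i) = ±(180 − 97.8) = ±82.2°.
Sensor half-swath on the ground ≈ 896·tan(14.7°) = 235 km = 2.11° of latitude.
Maximum observable latitude ≈ 82.2 + 2.11 = 84.3°.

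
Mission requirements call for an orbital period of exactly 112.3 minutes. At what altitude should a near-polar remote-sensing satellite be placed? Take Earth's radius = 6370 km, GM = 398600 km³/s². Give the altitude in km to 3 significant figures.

1340 km

T = 112.3 min = 6738.0 s.
From T = 2π√(a³/μ): a = (μ T²/4π²)^(1/3) = (398600 × 6738.0² / 4π²)^(1/3) = 7710 km.
Altitude h = a − R = 7710 − 6370 = 1340 km.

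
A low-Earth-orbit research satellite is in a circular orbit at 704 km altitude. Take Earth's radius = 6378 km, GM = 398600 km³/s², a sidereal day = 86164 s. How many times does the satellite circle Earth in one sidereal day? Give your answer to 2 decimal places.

Semi-major axis a = 6378 + 704 = 7082 km. Period T = 2π√(a³/μ) = 2π√(7082³/398600) = 5931.2 s = 98.85 min.
Orbits per sidereal day = 86164 / 5931.2 = 14.527.

14.53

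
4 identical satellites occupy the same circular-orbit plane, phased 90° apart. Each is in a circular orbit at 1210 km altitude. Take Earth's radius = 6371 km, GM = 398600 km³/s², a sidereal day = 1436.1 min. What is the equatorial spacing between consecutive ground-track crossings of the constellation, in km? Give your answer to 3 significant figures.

Semi-major axis a = 6371 + 1210 = 7581 km. Period T = 2π√(a³/μ) = 2π√(7581³/398600) = 6569.0 s = 109.48 min.
Single-satellite node shift = (6569.0/86166) × 360° = 27.45°.
With 4 satellites evenly phased, successive equator crossings are 27.45/4 = 6.861° apart.
That is 6.861 × 111.2 = 763 km at the equator.

763 km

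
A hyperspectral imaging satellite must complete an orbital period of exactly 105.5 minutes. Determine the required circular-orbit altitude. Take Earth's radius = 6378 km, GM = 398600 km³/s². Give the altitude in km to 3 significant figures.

1020 km

T = 105.5 min = 6330.0 s.
From T = 2π√(a³/μ): a = (μ T²/4π²)^(1/3) = (398600 × 6330.0² / 4π²)^(1/3) = 7396 km.
Altitude h = a − R = 7396 − 6378 = 1018 km.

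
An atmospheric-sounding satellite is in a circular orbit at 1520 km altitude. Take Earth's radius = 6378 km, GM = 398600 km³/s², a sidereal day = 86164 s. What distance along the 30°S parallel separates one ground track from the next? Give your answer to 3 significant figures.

2810 km

Semi-major axis a = 6378 + 1520 = 7898 km. Period T = 2π√(a³/μ) = 2π√(7898³/398600) = 6985.3 s = 116.42 min.
Node shift per orbit = (6985.3/86164) × 360° = 29.19°.
Equatorial spacing = 29.19 × 111.3 km/° = 3249 km.
At 30° latitude, spacing = 3249 × cos(30°) = 2814 km.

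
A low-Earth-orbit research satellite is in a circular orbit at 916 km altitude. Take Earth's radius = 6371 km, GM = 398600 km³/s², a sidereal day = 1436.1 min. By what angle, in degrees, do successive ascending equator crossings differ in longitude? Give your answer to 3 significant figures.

Semi-major axis a = 6371 + 916 = 7287 km. Period T = 2π√(a³/μ) = 2π√(7287³/398600) = 6190.6 s = 103.18 min.
During one orbit Earth rotates (6190.6 / 86166) × 360° = 25.86°.

25.9°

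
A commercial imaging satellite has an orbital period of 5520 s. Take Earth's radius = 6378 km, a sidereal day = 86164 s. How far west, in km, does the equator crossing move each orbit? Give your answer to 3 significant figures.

2570 km

During one orbit Earth rotates (5520.0 / 86164) × 360° = 23.06°.
At the equator that is 23.06° × (2π·6378/360) km/° = 23.06 × 111.3 = 2567 km.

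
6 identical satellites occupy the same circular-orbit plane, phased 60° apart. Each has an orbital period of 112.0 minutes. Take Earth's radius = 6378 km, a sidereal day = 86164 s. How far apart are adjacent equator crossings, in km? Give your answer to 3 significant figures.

521 km

T = 112.0 min = 6720.0 s.
Single-satellite node shift = (6720.0/86164) × 360° = 28.08°.
With 6 satellites evenly phased, successive equator crossings are 28.08/6 = 4.679° apart.
That is 4.679 × 111.3 = 521 km at the equator.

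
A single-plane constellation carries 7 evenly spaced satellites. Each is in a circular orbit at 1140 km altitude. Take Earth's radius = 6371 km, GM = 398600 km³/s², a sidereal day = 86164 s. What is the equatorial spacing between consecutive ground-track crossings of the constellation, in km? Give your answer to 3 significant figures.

Semi-major axis a = 6371 + 1140 = 7511 km. Period T = 2π√(a³/μ) = 2π√(7511³/398600) = 6478.3 s = 107.97 min.
Single-satellite node shift = (6478.3/86164) × 360° = 27.07°.
With 7 satellites evenly phased, successive equator crossings are 27.07/7 = 3.867° apart.
That is 3.867 × 111.2 = 430 km at the equator.

430 km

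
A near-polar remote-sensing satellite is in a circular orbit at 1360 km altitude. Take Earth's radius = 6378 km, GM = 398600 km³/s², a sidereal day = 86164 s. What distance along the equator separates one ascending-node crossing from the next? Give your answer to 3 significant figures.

Semi-major axis a = 6378 + 1360 = 7738 km. Period T = 2π√(a³/μ) = 2π√(7738³/398600) = 6774.1 s = 112.90 min.
During one orbit Earth rotates (6774.1 / 86164) × 360° = 28.30°.
At the equator that is 28.30° × (2π·6378/360) km/° = 28.30 × 111.3 = 3151 km.

3150 km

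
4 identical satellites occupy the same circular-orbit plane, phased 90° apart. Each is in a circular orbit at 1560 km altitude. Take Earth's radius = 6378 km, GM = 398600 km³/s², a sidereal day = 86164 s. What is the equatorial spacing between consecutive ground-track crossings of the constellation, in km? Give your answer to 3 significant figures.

818 km

Semi-major axis a = 6378 + 1560 = 7938 km. Period T = 2π√(a³/μ) = 2π√(7938³/398600) = 7038.5 s = 117.31 min.
Single-satellite node shift = (7038.5/86164) × 360° = 29.41°.
With 4 satellites evenly phased, successive equator crossings are 29.41/4 = 7.352° apart.
That is 7.352 × 111.3 = 818 km at the equator.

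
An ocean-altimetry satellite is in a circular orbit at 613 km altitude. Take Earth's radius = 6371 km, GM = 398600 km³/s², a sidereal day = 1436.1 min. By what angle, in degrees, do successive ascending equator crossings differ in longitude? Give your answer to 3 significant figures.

Semi-major axis a = 6371 + 613 = 6984 km. Period T = 2π√(a³/μ) = 2π√(6984³/398600) = 5808.5 s = 96.81 min.
During one orbit Earth rotates (5808.5 / 86166) × 360° = 24.27°.

24.3°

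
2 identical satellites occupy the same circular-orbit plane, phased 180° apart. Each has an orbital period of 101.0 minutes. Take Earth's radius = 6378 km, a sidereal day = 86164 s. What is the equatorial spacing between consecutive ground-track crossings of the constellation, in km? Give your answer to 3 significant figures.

1410 km

T = 101.0 min = 6060.0 s.
Single-satellite node shift = (6060.0/86164) × 360° = 25.32°.
With 2 satellites evenly phased, successive equator crossings are 25.32/2 = 12.660° apart.
That is 12.660 × 111.3 = 1409 km at the equator.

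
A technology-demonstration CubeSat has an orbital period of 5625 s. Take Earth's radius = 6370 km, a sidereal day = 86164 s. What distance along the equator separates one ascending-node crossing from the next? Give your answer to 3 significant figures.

During one orbit Earth rotates (5625.0 / 86164) × 360° = 23.50°.
At the equator that is 23.50° × (2π·6370/360) km/° = 23.50 × 111.2 = 2613 km.

2610 km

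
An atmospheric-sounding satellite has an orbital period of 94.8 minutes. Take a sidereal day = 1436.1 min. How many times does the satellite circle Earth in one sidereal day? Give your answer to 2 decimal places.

T = 94.8 min = 5688.0 s.
Orbits per sidereal day = 86166 / 5688.0 = 15.149.

15.15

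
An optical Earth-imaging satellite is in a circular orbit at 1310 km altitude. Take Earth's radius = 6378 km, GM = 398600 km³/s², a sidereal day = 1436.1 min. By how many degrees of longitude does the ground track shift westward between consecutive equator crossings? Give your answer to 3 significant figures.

Semi-major axis a = 6378 + 1310 = 7688 km. Period T = 2π√(a³/μ) = 2π√(7688³/398600) = 6708.6 s = 111.81 min.
During one orbit Earth rotates (6708.6 / 86166) × 360° = 28.03°.

28.0°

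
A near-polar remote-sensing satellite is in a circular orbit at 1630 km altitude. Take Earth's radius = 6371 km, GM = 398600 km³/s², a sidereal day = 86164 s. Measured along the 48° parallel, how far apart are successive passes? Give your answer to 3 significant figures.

Semi-major axis a = 6371 + 1630 = 8001 km. Period T = 2π√(a³/μ) = 2π√(8001³/398600) = 7122.4 s = 118.71 min.
Node shift per orbit = (7122.4/86164) × 360° = 29.76°.
Equatorial spacing = 29.76 × 111.2 km/° = 3309 km.
At 48° latitude, spacing = 3309 × cos(48°) = 2214 km.

2210 km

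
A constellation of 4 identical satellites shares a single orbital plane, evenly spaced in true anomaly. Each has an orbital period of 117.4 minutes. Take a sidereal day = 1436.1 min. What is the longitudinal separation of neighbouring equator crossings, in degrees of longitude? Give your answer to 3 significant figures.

7.36°

T = 117.4 min = 7044.0 s.
Single-satellite node shift = (7044.0/86166) × 360° = 29.43°.
With 4 satellites evenly phased, successive equator crossings are 29.43/4 = 7.357° apart.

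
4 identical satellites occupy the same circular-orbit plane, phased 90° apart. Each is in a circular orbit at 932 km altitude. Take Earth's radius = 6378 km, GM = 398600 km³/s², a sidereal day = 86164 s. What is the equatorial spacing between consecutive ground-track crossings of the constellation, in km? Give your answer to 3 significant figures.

Semi-major axis a = 6378 + 932 = 7310 km. Period T = 2π√(a³/μ) = 2π√(7310³/398600) = 6220.0 s = 103.67 min.
Single-satellite node shift = (6220.0/86164) × 360° = 25.99°.
With 4 satellites evenly phased, successive equator crossings are 25.99/4 = 6.497° apart.
That is 6.497 × 111.3 = 723 km at the equator.

723 km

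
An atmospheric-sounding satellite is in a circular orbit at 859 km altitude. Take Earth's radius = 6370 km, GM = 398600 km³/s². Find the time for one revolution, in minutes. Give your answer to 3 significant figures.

Semi-major axis a = 6370 + 859 = 7229 km. Period T = 2π√(a³/μ) = 2π√(7229³/398600) = 6116.9 s = 101.95 min.

102 min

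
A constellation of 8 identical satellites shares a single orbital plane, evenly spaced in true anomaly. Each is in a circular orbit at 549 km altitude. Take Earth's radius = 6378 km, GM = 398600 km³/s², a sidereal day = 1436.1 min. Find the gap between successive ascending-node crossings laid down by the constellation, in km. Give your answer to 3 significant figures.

Semi-major axis a = 6378 + 549 = 6927 km. Period T = 2π√(a³/μ) = 2π√(6927³/398600) = 5737.6 s = 95.63 min.
Single-satellite node shift = (5737.6/86166) × 360° = 23.97°.
With 8 satellites evenly phased, successive equator crossings are 23.97/8 = 2.996° apart.
That is 2.996 × 111.3 = 334 km at the equator.

334 km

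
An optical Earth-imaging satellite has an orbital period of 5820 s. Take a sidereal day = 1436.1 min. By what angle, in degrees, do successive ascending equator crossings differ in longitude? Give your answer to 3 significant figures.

24.3°

During one orbit Earth rotates (5820.0 / 86166) × 360° = 24.32°.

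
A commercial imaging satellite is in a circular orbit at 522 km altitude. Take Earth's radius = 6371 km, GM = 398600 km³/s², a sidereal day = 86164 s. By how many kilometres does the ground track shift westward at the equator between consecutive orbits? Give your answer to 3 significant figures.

2650 km

Semi-major axis a = 6371 + 522 = 6893 km. Period T = 2π√(a³/μ) = 2π√(6893³/398600) = 5695.4 s = 94.92 min.
During one orbit Earth rotates (5695.4 / 86164) × 360° = 23.80°.
At the equator that is 23.80° × (2π·6371/360) km/° = 23.80 × 111.2 = 2646 km.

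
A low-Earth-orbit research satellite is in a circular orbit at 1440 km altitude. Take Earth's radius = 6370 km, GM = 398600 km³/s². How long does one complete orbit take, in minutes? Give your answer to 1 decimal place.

Semi-major axis a = 6370 + 1440 = 7810 km. Period T = 2π√(a³/μ) = 2π√(7810³/398600) = 6868.9 s = 114.48 min.

114.5 min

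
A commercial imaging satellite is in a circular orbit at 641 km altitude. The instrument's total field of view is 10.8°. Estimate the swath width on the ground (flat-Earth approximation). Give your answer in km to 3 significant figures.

Half-angle = 10.8°/2 = 5.4°.
Swath width ≈ 2h·tan(θ/2) = 2 × 641 × tan(5.4°) = 121.2 km.

121 km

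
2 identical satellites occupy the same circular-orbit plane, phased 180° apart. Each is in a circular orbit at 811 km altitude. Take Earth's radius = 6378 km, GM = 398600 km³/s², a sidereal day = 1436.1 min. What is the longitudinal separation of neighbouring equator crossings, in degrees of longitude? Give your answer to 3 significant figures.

12.7°

Semi-major axis a = 6378 + 811 = 7189 km. Period T = 2π√(a³/μ) = 2π√(7189³/398600) = 6066.2 s = 101.10 min.
Single-satellite node shift = (6066.2/86166) × 360° = 25.34°.
With 2 satellites evenly phased, successive equator crossings are 25.34/2 = 12.672° apart.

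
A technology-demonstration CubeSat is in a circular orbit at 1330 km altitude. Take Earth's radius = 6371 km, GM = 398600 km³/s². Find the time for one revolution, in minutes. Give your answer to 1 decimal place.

112.1 min

Semi-major axis a = 6371 + 1330 = 7701 km. Period T = 2π√(a³/μ) = 2π√(7701³/398600) = 6725.6 s = 112.09 min.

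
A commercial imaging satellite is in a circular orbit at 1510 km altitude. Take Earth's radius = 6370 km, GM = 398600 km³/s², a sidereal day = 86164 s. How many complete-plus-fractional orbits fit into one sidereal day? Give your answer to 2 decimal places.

Semi-major axis a = 6370 + 1510 = 7880 km. Period T = 2π√(a³/μ) = 2π√(7880³/398600) = 6961.5 s = 116.02 min.
Orbits per sidereal day = 86164 / 6961.5 = 12.377.

12.38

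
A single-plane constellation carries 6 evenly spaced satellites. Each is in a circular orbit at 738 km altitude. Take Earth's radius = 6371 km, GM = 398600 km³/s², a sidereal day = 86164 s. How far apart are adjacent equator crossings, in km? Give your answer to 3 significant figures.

Semi-major axis a = 6371 + 738 = 7109 km. Period T = 2π√(a³/μ) = 2π√(7109³/398600) = 5965.2 s = 99.42 min.
Single-satellite node shift = (5965.2/86164) × 360° = 24.92°.
With 6 satellites evenly phased, successive equator crossings are 24.92/6 = 4.154° apart.
That is 4.154 × 111.2 = 462 km at the equator.

462 km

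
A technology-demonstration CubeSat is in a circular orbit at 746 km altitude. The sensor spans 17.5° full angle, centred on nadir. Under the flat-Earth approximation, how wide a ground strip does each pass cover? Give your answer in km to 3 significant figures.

230 km

Half-angle = 17.5°/2 = 8.75°.
Swath width ≈ 2h·tan(θ/2) = 2 × 746 × tan(8.75°) = 229.6 km.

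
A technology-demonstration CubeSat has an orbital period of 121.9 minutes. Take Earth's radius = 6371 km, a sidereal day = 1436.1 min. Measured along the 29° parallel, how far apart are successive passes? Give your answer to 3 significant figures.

T = 121.9 min = 7314.0 s.
Node shift per orbit = (7314.0/86166) × 360° = 30.56°.
Equatorial spacing = 30.56 × 111.2 km/° = 3398 km.
At 29° latitude, spacing = 3398 × cos(29°) = 2972 km.

2970 km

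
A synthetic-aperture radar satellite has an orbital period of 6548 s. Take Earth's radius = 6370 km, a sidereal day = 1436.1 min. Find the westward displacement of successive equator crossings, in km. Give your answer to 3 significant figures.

During one orbit Earth rotates (6548.0 / 86166) × 360° = 27.36°.
At the equator that is 27.36° × (2π·6370/360) km/° = 27.36 × 111.2 = 3042 km.

3040 km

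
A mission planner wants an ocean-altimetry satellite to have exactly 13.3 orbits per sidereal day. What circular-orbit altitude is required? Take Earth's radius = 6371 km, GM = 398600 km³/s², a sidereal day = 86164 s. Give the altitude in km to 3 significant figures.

Required period T = 86164 / 13.3 = 6478.5 s.
From T = 2π√(a³/μ): a = (μ T²/4π²)^(1/3) = (398600 × 6478.5² / 4π²)^(1/3) = 7511 km.
Altitude h = a − R = 7511 − 6371 = 1140 km.

1140 km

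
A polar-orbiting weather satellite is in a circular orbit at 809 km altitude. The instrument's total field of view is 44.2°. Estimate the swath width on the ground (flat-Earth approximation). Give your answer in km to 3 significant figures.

Half-angle = 44.2°/2 = 22.1°.
Swath width ≈ 2h·tan(θ/2) = 2 × 809 × tan(22.1°) = 657.0 km.

657 km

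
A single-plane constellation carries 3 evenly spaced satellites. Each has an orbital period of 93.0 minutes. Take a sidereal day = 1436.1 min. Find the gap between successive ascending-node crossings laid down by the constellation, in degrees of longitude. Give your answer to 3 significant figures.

T = 93.0 min = 5580.0 s.
Single-satellite node shift = (5580.0/86166) × 360° = 23.31°.
With 3 satellites evenly phased, successive equator crossings are 23.31/3 = 7.771° apart.

7.77°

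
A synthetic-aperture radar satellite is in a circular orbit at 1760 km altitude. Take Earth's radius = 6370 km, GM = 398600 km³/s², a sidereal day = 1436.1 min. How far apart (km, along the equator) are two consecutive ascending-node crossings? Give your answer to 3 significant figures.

Semi-major axis a = 6370 + 1760 = 8130 km. Period T = 2π√(a³/μ) = 2π√(8130³/398600) = 7295.4 s = 121.59 min.
During one orbit Earth rotates (7295.4 / 86166) × 360° = 30.48°.
At the equator that is 30.48° × (2π·6370/360) km/° = 30.48 × 111.2 = 3389 km.

3390 km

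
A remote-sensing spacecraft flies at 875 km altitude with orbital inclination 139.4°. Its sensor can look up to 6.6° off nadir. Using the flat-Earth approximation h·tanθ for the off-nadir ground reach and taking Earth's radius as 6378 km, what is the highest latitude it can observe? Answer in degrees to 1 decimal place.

Retrograde orbit: the ground track reaches ±(180° − i) = ±(180 − 139.4) = ±40.6°.
Sensor half-swath on the ground ≈ 875·tan(6.6°) = 101 km = 0.91° of latitude.
Maximum observable latitude ≈ 40.6 + 0.91 = 41.5°.

41.5°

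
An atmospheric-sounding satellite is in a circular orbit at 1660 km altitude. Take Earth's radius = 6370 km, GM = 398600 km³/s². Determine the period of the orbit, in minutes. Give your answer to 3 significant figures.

119 min

Semi-major axis a = 6370 + 1660 = 8030 km. Period T = 2π√(a³/μ) = 2π√(8030³/398600) = 7161.2 s = 119.35 min.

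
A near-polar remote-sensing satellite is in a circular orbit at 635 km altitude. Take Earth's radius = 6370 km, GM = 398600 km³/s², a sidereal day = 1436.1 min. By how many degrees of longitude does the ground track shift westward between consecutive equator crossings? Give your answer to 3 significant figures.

Semi-major axis a = 6370 + 635 = 7005 km. Period T = 2π√(a³/μ) = 2π√(7005³/398600) = 5834.8 s = 97.25 min.
During one orbit Earth rotates (5834.8 / 86166) × 360° = 24.38°.

24.4°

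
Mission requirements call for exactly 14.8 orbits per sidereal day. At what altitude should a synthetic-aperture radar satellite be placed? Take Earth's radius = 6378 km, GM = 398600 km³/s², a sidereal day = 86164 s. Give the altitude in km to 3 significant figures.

617 km

Required period T = 86164 / 14.8 = 5821.9 s.
From T = 2π√(a³/μ): a = (μ T²/4π²)^(1/3) = (398600 × 5821.9² / 4π²)^(1/3) = 6995 km.
Altitude h = a − R = 6995 − 6378 = 617 km.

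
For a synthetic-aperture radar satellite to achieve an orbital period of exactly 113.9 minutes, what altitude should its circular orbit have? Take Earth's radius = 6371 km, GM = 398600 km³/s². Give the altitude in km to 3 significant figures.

1410 km

T = 113.9 min = 6834.0 s.
From T = 2π√(a³/μ): a = (μ T²/4π²)^(1/3) = (398600 × 6834.0² / 4π²)^(1/3) = 7784 km.
Altitude h = a − R = 7784 − 6371 = 1413 km.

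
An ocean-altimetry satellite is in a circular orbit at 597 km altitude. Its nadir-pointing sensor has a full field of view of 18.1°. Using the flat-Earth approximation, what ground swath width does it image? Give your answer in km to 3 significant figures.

190 km

Half-angle = 18.1°/2 = 9.05°.
Swath width ≈ 2h·tan(θ/2) = 2 × 597 × tan(9.05°) = 190.2 km.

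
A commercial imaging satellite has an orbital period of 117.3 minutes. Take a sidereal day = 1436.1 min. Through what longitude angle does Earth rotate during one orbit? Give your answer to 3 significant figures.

T = 117.3 min = 7038.0 s.
During one orbit Earth rotates (7038.0 / 86166) × 360° = 29.40°.

29.4°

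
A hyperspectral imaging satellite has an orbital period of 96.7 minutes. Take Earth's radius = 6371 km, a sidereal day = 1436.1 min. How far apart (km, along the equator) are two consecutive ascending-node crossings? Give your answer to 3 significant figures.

T = 96.7 min = 5802.0 s.
During one orbit Earth rotates (5802.0 / 86166) × 360° = 24.24°.
At the equator that is 24.24° × (2π·6371/360) km/° = 24.24 × 111.2 = 2695 km.

2700 km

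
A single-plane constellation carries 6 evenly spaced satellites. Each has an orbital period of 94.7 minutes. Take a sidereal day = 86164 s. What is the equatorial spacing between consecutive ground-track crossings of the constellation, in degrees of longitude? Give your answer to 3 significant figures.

T = 94.7 min = 5682.0 s.
Single-satellite node shift = (5682.0/86164) × 360° = 23.74°.
With 6 satellites evenly phased, successive equator crossings are 23.74/6 = 3.957° apart.

3.96°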